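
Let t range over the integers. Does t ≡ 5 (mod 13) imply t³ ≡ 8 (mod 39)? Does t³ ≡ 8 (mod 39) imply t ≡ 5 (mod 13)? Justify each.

(⟹) This fails: take t = 18. Then 18 ≡ 5 (mod 13), but 18³ = 5832 ≡ 21 (mod 39), not 8.

(⟸) This fails: take t = 2. Then 2³ = 8 ≡ 8 (mod 39), yet 2 ≡ 2 (mod 13), not 5.

(⇒) fails and (⇐) fails.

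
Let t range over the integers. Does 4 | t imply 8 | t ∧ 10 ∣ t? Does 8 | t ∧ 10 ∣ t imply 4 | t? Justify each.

(←) Suppose 8 ∣ t and 10 ∣ t. Any common multiple of 8 and 10 is a multiple of their lcm; here lcm(8, 10) = 8·10/gcd(8, 10) = 80/2 = 40, so 40 ∣ t. Since 4 ∣ 40, it follows that 4 ∣ t.

(→) This fails: take t = 4. Certainly 4 ∣ 4, but 8 ∤ 4.

Not equivalent: only (⇐) holds.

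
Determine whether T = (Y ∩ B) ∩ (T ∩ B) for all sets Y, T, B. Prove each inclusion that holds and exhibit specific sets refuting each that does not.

(⊆) fails; (⊇) holds.

(⊆) This inclusion fails. Take Y = ∅, T = {1}, B = ∅; then 1 ∈ T but 1 ∉ (Y ∩ B) ∩ (T ∩ B).

(⊇) Let x ∈ (Y ∩ B) ∩ (T ∩ B). Then x ∈ Y ∩ T ∩ B, from which x ∈ T.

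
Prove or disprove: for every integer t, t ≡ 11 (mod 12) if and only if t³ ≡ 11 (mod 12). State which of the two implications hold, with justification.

Both implications hold.

Forward direction. Suppose t ≡ 11 (mod 12). Write t = 12j + 11. Then (12j + 11)³ = 1728j³ + 4752j² + 4356j + 1331 = 12(144j³ + 396j² + 363j + 110) + 11, so t³ ≡ 11 (mod 12).

Converse. Suppose t³ ≡ 11 (mod 12). The only residue r in {0, …, 11} with r³ ≡ 11 (mod 12) is r = 11, so t ≡ 11 (mod 12).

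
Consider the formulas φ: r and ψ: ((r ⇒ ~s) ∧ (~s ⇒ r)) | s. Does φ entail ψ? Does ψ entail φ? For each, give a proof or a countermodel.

Only the forward implication holds.

(→) Assume the antecedent. If r is true, ((r ⇒ ~s) ∧ (~s ⇒ r)) | s reduces to true regardless of the other variables. If r is false, the antecedent cannot hold. Either way ((r ⇒ ~s) ∧ (~s ⇒ r)) | s holds.

(←) This fails. Under r = F, s = T, the left side is false but the right side is true.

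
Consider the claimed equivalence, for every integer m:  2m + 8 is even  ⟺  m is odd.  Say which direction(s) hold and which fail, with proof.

(⇒) This fails: take m = 2. Then 2m + 8 = 12, which is even, yet m = 2 is even, not odd.

(⇐) Suppose m is odd. Since 2 is even, 2m is even for every m, so 2m + 8 has the same parity as 8, which is even. Hence 2m + 8 is even.

The forward direction fails; the converse holds.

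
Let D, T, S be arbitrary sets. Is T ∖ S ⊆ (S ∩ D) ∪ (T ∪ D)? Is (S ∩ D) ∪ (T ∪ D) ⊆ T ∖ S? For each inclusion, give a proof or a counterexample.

Only the forward inclusion holds.

(⟸) This inclusion fails. Take D = {1}, T = ∅, S = ∅; then 1 ∈ (S ∩ D) ∪ (T ∪ D) but 1 ∉ T ∖ S.

(⟹) Let x ∈ T ∖ S. Then either x ∈ T and x ∉ D, S; or x ∈ D ∩ T and x ∉ S. In each case x ∈ (S ∩ D) ∪ (T ∪ D), so T ∖ S ⊆ (S ∩ D) ∪ (T ∪ D).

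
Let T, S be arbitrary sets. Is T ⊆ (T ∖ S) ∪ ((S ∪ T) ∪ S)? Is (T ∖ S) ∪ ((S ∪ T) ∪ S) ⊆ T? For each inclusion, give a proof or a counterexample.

(⊆) holds; (⊇) fails.

(⟸) This inclusion fails. Take T = ∅, S = {1}; then 1 ∈ (T ∖ S) ∪ ((S ∪ T) ∪ S) but 1 ∉ T.

(⟹) Let x ∈ T. Then either x ∈ T and x ∉ S; or x ∈ T ∩ S. In each case x ∈ (T ∖ S) ∪ ((S ∪ T) ∪ S), so T ⊆ (T ∖ S) ∪ ((S ∪ T) ∪ S).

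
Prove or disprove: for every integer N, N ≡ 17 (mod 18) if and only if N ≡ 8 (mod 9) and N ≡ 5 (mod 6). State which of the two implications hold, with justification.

The biconditional holds.

(⇒) Suppose N ≡ 17 (mod 18); write N = 18j + 17. Since 9 ∣ 18, reducing mod 9 gives N ≡ 17 ≡ 8 (mod 9); since 6 ∣ 18, reducing mod 6 gives N ≡ 17 ≡ 5 (mod 6).

(⇐) Conversely, if N ≡ 8 (mod 9) and N ≡ 5 (mod 6), then by the Chinese remainder theorem N ≡ 17 (mod 18). This is exactly N ≡ 17 (mod 18).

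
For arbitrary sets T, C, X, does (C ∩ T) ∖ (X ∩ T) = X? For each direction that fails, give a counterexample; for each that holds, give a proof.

(⊆) This inclusion fails. Take T = {1}, C = {1}, X = ∅; then 1 ∈ (C ∩ T) ∖ (X ∩ T) but 1 ∉ X.

(⊇) This inclusion fails. Take T = ∅, C = ∅, X = {1}; then 1 ∈ X but 1 ∉ (C ∩ T) ∖ (X ∩ T).

Both inclusions fail.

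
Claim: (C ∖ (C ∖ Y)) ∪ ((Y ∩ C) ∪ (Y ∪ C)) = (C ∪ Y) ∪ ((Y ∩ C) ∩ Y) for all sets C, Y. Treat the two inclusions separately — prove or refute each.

(⊆) Let x ∈ (C ∖ (C ∖ Y)) ∪ ((Y ∩ C) ∪ (Y ∪ C)). Then either x ∈ C and x ∉ Y; or x ∈ Y and x ∉ C; or x ∈ C ∩ Y. In each case x ∈ (C ∪ Y) ∪ ((Y ∩ C) ∩ Y), so (C ∖ (C ∖ Y)) ∪ ((Y ∩ C) ∪ (Y ∪ C)) ⊆ (C ∪ Y) ∪ ((Y ∩ C) ∩ Y).

(⊇) Let x ∈ (C ∪ Y) ∪ ((Y ∩ C) ∩ Y). Then either x ∈ C and x ∉ Y; or x ∈ Y and x ∉ C; or x ∈ C ∩ Y. In each case x ∈ (C ∖ (C ∖ Y)) ∪ ((Y ∩ C) ∪ (Y ∪ C)), so (C ∪ Y) ∪ ((Y ∩ C) ∩ Y) ⊆ (C ∖ (C ∖ Y)) ∪ ((Y ∩ C) ∪ (Y ∪ C)).

Both inclusions hold.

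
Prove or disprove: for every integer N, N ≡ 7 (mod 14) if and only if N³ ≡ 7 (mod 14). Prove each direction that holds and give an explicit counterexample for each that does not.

(⇒) Suppose N ≡ 7 (mod 14). Write N = 14j + 7. Then (14j + 7)³ = 2744j³ + 4116j² + 2058j + 343 = 14(196j³ + 294j² + 147j + 24) + 7, so N³ ≡ 7 (mod 14).

(⇐) Conversely, suppose N³ ≡ 7 (mod 14). The only residue r in {0, …, 13} with r³ ≡ 7 (mod 14) is r = 7, so N ≡ 7 (mod 14).

Both implications hold.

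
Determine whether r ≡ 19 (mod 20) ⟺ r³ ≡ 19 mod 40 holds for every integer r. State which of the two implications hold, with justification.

Only the reverse direction holds.

(⇒) This fails: take r = 39. Then 39 ≡ 19 (mod 20), but 39³ = 59319 ≡ 39 (mod 40), not 19.

(⇐) Conversely, the residues r modulo 40 with r³ ≡ 19 (mod 40) are exactly {19}, and each is ≡ 19 (mod 20).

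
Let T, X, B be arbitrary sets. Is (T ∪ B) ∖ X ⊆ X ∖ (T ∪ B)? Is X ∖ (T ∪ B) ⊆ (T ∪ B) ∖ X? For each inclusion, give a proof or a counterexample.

(⟹) This inclusion fails. Take T = {1}, X = ∅, B = ∅; then 1 ∈ (T ∪ B) ∖ X but 1 ∉ X ∖ (T ∪ B).

(⟸) This inclusion fails. Take T = ∅, X = {1}, B = ∅; then 1 ∈ X ∖ (T ∪ B) but 1 ∉ (T ∪ B) ∖ X.

Neither inclusion holds.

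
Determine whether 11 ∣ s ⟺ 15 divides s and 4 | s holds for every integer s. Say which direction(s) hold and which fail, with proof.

Neither implication holds.

(→) This fails: take s = 11. Certainly 11 ∣ 11, but 15 ∤ 11.

(←) This fails: take s = 60. Both 15 ∣ 60 and 4 ∣ 60, yet 60 is not a multiple of 11 (since 60 = 5·11 + 5), so 11 ∤ 60.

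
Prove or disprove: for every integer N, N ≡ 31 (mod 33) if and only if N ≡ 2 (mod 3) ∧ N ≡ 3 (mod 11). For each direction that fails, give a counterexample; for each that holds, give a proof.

Neither direction holds.

(⟹) This fails: N = 31 gives 31 ≡ 31 (mod 33) but 31 ≡ 1 (mod 3), so the conjunction on the right does not hold.

(⟸) This fails: N = 14 satisfies both congruences on the right (14 ≡ 2 mod 3 and 14 ≡ 3 mod 11) yet 14 ≡ 14 (mod 33), not 31.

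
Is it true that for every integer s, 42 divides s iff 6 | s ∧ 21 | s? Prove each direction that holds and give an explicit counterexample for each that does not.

(⇒) If 42 ∣ s, write s = 42q. Since 42 = 7·6, s = 6·(7q), so 6 ∣ s; and since 42 = 2·21, s = 21·(2q), so 21 ∣ s.

(⇐) Suppose 6 ∣ s and 21 ∣ s. Any common multiple of 6 and 21 is a multiple of their lcm; here lcm(6, 21) = 6·21/gcd(6, 21) = 126/3 = 42, so 42 ∣ s.

Equivalent; both directions hold.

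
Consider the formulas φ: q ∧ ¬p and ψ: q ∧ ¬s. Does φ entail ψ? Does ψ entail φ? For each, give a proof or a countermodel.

(⇒) fails and (⇐) fails.

Forward direction. This fails. Under s = T, p = F, q = T, the left side is true but the right side is false.

Converse. This fails. Under s = F, p = T, q = T, the left side is false but the right side is true.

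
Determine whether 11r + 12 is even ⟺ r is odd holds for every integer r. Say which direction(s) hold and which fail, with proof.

(→) This fails: r = 0 gives 11r + 12 = 12, which is even, but 0 is even, not odd.

(←) This also fails: r = 5 is odd, but 11r + 12 = 67 is odd, not even.

Both directions fail.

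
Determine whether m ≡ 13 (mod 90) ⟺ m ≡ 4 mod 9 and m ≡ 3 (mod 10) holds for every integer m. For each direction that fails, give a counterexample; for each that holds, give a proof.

The biconditional holds.

Converse. If m ≡ 4 (mod 9) and m ≡ 3 (mod 10), then by the Chinese remainder theorem m ≡ 13 (mod 90). This is exactly m ≡ 13 (mod 90).

Forward direction. Suppose m ≡ 13 (mod 90); write m = 90j + 13. Since 9 ∣ 90, reducing mod 9 gives m ≡ 13 ≡ 4 (mod 9); since 10 ∣ 90, reducing mod 10 gives m ≡ 13 ≡ 3 (mod 10).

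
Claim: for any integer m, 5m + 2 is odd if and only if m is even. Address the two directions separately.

(⇒) fails and (⇐) fails.

Forward direction. This fails: m = 3 gives 5m + 2 = 17, which is odd, but 3 is odd, not even.

Converse. This also fails: m = 2 is even, but 5m + 2 = 12 is even, not odd.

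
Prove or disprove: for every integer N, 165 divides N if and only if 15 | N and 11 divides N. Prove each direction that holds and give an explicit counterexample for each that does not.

Both implications hold.

Forward direction. If 165 ∣ N, write N = 165q. Since 165 = 11·15, N = 15·(11q), so 15 ∣ N; and since 165 = 15·11, N = 11·(15q), so 11 ∣ N.

Converse. Suppose 15 ∣ N and 11 ∣ N. Any common multiple of 15 and 11 is a multiple of their lcm; here gcd(15, 11) = 1, so lcm(15, 11) = 15·11 = 165, so 165 ∣ N.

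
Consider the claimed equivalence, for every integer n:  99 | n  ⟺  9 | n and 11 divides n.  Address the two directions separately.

(→) If 99 ∣ n, write n = 99q. Since 99 = 11·9, n = 9·(11q), so 9 ∣ n; and since 99 = 9·11, n = 11·(9q), so 11 ∣ n.

(←) Suppose 9 ∣ n and 11 ∣ n. Any common multiple of 9 and 11 is a multiple of their lcm; here gcd(9, 11) = 1, so lcm(9, 11) = 9·11 = 99, so 99 ∣ n.

Both directions hold; the statement is true.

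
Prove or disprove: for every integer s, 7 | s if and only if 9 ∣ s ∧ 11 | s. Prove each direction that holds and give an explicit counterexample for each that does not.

[⇒] This fails: take s = 7. Certainly 7 ∣ 7, but 9 ∤ 7.

[⇐] This fails: take s = 99. Both 9 ∣ 99 and 11 ∣ 99, yet 99 is not a multiple of 7 (since 99 = 14·7 + 1), so 7 ∤ 99.

Neither implication holds.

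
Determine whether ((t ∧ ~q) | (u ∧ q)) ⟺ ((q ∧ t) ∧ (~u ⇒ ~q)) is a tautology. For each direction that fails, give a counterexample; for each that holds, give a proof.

The forward direction fails; the converse holds.

(→) This fails. Under t = T, u = F, q = F, the left side is true but the right side is false.

(←) Assume the antecedent. If t is true, the antecedent forces (t = T, u = T, q = T), and (t ∧ ~q) | (u ∧ q) holds there. If t is false, the antecedent cannot hold. Either way (t ∧ ~q) | (u ∧ q) holds.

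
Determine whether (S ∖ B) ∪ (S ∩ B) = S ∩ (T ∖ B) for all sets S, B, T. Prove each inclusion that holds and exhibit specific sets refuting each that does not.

Forward inclusion. This inclusion fails. Take S = {1}, B = ∅, T = ∅; then 1 ∈ (S ∖ B) ∪ (S ∩ B) but 1 ∉ S ∩ (T ∖ B).

Reverse inclusion. Let x ∈ S ∩ (T ∖ B). Then x ∈ S ∩ T and x ∉ B, from which x ∈ (S ∖ B) ∪ (S ∩ B).

(⊆) fails; (⊇) holds.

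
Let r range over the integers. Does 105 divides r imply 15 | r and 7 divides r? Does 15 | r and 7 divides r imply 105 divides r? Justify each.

(⇒) If 105 ∣ r, write r = 105q. Since 105 = 7·15, r = 15·(7q), so 15 ∣ r; and since 105 = 15·7, r = 7·(15q), so 7 ∣ r.

(⇐) Suppose 15 ∣ r and 7 ∣ r. Any common multiple of 15 and 7 is a multiple of their lcm; here gcd(15, 7) = 1, so lcm(15, 7) = 15·7 = 105, so 105 ∣ r.

Equivalent; both directions hold.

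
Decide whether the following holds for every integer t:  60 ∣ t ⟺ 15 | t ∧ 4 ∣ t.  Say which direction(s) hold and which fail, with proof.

Equivalent; both directions hold.

(⟹) If 60 ∣ t, write t = 60q. Since 60 = 4·15, t = 15·(4q), so 15 ∣ t; and since 60 = 15·4, t = 4·(15q), so 4 ∣ t.

(⟸) Suppose 15 ∣ t and 4 ∣ t. Any common multiple of 15 and 4 is a multiple of their lcm; here gcd(15, 4) = 1, so lcm(15, 4) = 15·4 = 60, so 60 ∣ t.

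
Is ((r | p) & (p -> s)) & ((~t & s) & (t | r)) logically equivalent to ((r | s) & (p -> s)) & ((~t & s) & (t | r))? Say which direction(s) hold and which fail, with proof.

Equivalent; both directions hold.

(→) Assume the antecedent. If r is true, the antecedent forces (r = T, s = T, p = F, t = F) or (r = T, s = T, p = T, t = F), and the consequent holds there. If r is false, the antecedent cannot hold. Either way the consequent holds.

(←) Assume the antecedent. If r is true, the antecedent forces (r = T, s = T, p = F, t = F) or (r = T, s = T, p = T, t = F), and the consequent holds there. If r is false, the antecedent cannot hold. Either way the consequent holds.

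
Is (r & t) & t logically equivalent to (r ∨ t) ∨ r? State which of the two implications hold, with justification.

Not equivalent: only (⇒) holds.

(→) Assume the antecedent. If r is true, (r ∨ t) ∨ r reduces to true regardless of the other variables. If r is false, the antecedent cannot hold. Either way (r ∨ t) ∨ r holds.

(←) This fails. Under r = T, t = F, the left side is false but the right side is true.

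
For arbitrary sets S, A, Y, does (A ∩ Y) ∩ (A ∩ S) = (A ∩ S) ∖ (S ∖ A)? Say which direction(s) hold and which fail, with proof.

(⊇) This inclusion fails. Take S = {1}, A = {1}, Y = ∅; then 1 ∈ (A ∩ S) ∖ (S ∖ A) but 1 ∉ (A ∩ Y) ∩ (A ∩ S).

(⊆) Let x ∈ (A ∩ Y) ∩ (A ∩ S). Then x ∈ S ∩ A ∩ Y, from which x ∈ (A ∩ S) ∖ (S ∖ A).

Only the forward inclusion holds.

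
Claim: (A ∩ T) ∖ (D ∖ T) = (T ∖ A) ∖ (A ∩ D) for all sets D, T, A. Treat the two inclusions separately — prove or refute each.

Neither inclusion holds.

Forward inclusion. This inclusion fails. Take D = ∅, T = {1}, A = {1}; then 1 ∈ (A ∩ T) ∖ (D ∖ T) but 1 ∉ (T ∖ A) ∖ (A ∩ D).

Reverse inclusion. This inclusion fails. Take D = ∅, T = {1}, A = ∅; then 1 ∈ (T ∖ A) ∖ (A ∩ D) but 1 ∉ (A ∩ T) ∖ (D ∖ T).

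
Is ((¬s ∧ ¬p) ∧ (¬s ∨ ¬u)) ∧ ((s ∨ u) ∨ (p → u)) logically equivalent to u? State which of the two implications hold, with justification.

(⇒) This fails. Under p = F, u = F, s = F, the left side is true but the right side is false.

(⇐) This fails. Under p = T, u = T, s = F, the left side is false but the right side is true.

Both directions fail.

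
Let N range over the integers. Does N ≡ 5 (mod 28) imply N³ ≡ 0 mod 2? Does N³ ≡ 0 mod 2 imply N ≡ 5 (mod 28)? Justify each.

Neither implication holds.

[⇒] This fails: take N = 5. Then 5 ≡ 5 (mod 28), but 5³ = 125 ≡ 1 (mod 2), not 0.

[⇐] This fails: take N = 0. Then 0³ = 0 ≡ 0 (mod 2), yet 0 ≡ 0 (mod 28), not 5.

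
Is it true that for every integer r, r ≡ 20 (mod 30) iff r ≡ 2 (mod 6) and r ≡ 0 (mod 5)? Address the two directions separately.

(⇒) Suppose r ≡ 20 (mod 30); write r = 30j + 20. Since 6 ∣ 30, reducing mod 6 gives r ≡ 20 ≡ 2 (mod 6); since 5 ∣ 30, reducing mod 5 gives r ≡ 20 ≡ 0 (mod 5).

(⇐) Conversely, if r ≡ 2 (mod 6) and r ≡ 0 (mod 5), then by the Chinese remainder theorem r ≡ 20 (mod 30). This is exactly r ≡ 20 (mod 30).

Both directions hold.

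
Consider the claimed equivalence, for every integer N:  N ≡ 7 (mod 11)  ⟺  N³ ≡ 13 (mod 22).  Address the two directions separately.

(⇒) fails; (⇐) holds.

Converse. The residues r modulo 22 with r³ ≡ 13 (mod 22) are exactly {7}, and each is ≡ 7 (mod 11).

Forward direction. This fails: take N = 18. Then 18 ≡ 7 (mod 11), but 18³ = 5832 ≡ 2 (mod 22), not 13.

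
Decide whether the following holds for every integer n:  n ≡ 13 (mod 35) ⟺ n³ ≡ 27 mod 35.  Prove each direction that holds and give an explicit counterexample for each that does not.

[⇒] Suppose n ≡ 13 (mod 35). Write n = 35j + 13. Then (35j + 13)³ = 42875j³ + 47775j² + 17745j + 2197 = 35(1225j³ + 1365j² + 507j + 62) + 27, so n³ ≡ 27 (mod 35).

[⇐] This fails: take n = 3. Then 3³ = 27 ≡ 27 (mod 35), yet 3 ≡ 3 (mod 35), not 13.

Only the forward implication holds.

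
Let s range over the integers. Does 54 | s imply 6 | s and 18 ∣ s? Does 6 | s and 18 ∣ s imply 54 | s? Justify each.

(⇒) holds; (⇐) fails.

(→) If 54 ∣ s, write s = 54q. Since 54 = 9·6, s = 6·(9q), so 6 ∣ s; and since 54 = 3·18, s = 18·(3q), so 18 ∣ s.

(←) This fails: take s = 18. Both 6 ∣ 18 and 18 ∣ 18, yet 18 is not a multiple of 54 (since 18 = 0·54 + 18), so 54 ∤ 18.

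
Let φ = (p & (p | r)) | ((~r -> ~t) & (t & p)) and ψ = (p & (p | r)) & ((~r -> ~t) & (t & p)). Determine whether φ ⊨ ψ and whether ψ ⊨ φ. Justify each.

Only the converse holds.

(←) Assume the antecedent. If p is true, the consequent reduces to true regardless of the other variables. If p is false, the antecedent cannot hold. Either way the consequent holds.

(→) This fails. Under p = T, r = F, t = F, the left side is true but the right side is false.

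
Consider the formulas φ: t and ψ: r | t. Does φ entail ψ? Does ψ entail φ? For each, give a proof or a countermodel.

[⇒] Assume the antecedent. If r is true, r | t reduces to true regardless of the other variables. If r is false, the antecedent forces (r = F, t = T), and r | t holds there. Either way r | t holds.

[⇐] This fails. Under r = T, t = F, the left side is false but the right side is true.

Not equivalent: only (⇒) holds.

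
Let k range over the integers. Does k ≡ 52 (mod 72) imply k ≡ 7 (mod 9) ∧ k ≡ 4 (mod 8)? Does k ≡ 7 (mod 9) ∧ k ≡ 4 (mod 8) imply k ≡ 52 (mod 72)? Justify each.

Both implications hold.

(⇒) Suppose k ≡ 52 (mod 72); write k = 72j + 52. Since 9 ∣ 72, reducing mod 9 gives k ≡ 52 ≡ 7 (mod 9); since 8 ∣ 72, reducing mod 8 gives k ≡ 52 ≡ 4 (mod 8).

(⇐) Conversely, if k ≡ 7 (mod 9) and k ≡ 4 (mod 8), then by the Chinese remainder theorem k ≡ 52 (mod 72). This is exactly k ≡ 52 (mod 72).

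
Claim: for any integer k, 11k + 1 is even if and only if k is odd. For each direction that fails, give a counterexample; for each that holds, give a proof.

Equivalent; both directions hold.

[⇒] Suppose 11k + 1 is even. Since 11 is odd, 11k and k have the same parity, so 11k + 1 ≡ k + 1 (mod 2). As 1 is odd, 11k + 1 is even exactly when k is odd. Thus k is odd.

[⇐] Conversely, suppose k is odd; write k = 2j + 1. Then 11k + 1 = 11·(2j + 1) + 1 = 2·11j + 12, which is even.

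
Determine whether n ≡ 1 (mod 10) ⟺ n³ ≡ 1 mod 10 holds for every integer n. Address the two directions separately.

Both directions hold; the statement is true.

Forward direction. Suppose n ≡ 1 (mod 10). Write n = 10j + 1. Then (10j + 1)³ = 1000j³ + 300j² + 30j + 1 = 10(100j³ + 30j² + 3j) + 1, so n³ ≡ 1 (mod 10).

Converse. Suppose n³ ≡ 1 (mod 10). The only residue r in {0, …, 9} with r³ ≡ 1 (mod 10) is r = 1, so n ≡ 1 (mod 10).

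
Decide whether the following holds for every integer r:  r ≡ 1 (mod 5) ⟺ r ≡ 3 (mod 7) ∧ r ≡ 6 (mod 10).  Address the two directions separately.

Only the reverse direction holds.

(←) If r ≡ 3 (mod 7) and r ≡ 6 (mod 10), then by the Chinese remainder theorem r ≡ 66 (mod 70). Since 66 ≡ 1 (mod 5) and 5 ∣ 70, we get r ≡ 1 (mod 5).

(→) This fails: r = 1 gives 1 ≡ 1 (mod 5) but 1 ≡ 1 (mod 7), so the conjunction on the right does not hold.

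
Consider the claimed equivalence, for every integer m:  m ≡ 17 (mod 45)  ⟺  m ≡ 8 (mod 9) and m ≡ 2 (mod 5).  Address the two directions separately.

(←) If m ≡ 8 (mod 9) and m ≡ 2 (mod 5), then by the Chinese remainder theorem m ≡ 17 (mod 45). This is exactly m ≡ 17 (mod 45).

(→) Suppose m ≡ 17 (mod 45); write m = 45j + 17. Since 9 ∣ 45, reducing mod 9 gives m ≡ 17 ≡ 8 (mod 9); since 5 ∣ 45, reducing mod 5 gives m ≡ 17 ≡ 2 (mod 5).

The biconditional holds.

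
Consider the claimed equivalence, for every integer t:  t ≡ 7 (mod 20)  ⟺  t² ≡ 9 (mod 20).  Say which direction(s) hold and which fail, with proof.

(⇒) Suppose t ≡ 7 (mod 20). Write t = 20j + 7. Then (20j + 7)² = 400j² + 280j + 49 = 20(20j² + 14j + 2) + 9, so t² ≡ 9 (mod 20).

(⇐) This fails: take t = 3. Then 3² = 9 ≡ 9 (mod 20), yet 3 ≡ 3 (mod 20), not 7.

Only the forward implication holds.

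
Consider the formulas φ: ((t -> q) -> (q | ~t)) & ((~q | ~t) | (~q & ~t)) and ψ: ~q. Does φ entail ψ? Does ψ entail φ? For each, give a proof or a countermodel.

(⟸) Assume the antecedent. If q is true, the antecedent cannot hold. If q is false, the consequent reduces to true regardless of the other variables. Either way the consequent holds.

(⟹) This fails. Under q = T, t = F, the left side is true but the right side is false.

(⇒) fails; (⇐) holds.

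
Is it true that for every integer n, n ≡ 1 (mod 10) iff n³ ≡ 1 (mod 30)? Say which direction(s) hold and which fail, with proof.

Forward direction. This fails: take n = 11. Then 11 ≡ 1 (mod 10), but 11³ = 1331 ≡ 11 (mod 30), not 1.

Converse. The residues r modulo 30 with r³ ≡ 1 (mod 30) are exactly {1}, and each is ≡ 1 (mod 10).

Not equivalent: only (⇐) holds.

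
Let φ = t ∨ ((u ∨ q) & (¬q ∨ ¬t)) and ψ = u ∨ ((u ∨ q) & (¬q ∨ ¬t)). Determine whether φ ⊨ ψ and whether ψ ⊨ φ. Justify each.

(⇒) fails; (⇐) holds.

Forward direction. This fails. Under q = F, u = F, t = T, the left side is true but the right side is false.

Converse. Assume the antecedent. If q is true, t ∨ ((u ∨ q) & (¬q ∨ ¬t)) reduces to true regardless of the other variables. If q is false, the antecedent forces (q = F, u = T, t = F) or (q = F, u = T, t = T), and t ∨ ((u ∨ q) & (¬q ∨ ¬t)) holds there. Either way t ∨ ((u ∨ q) & (¬q ∨ ¬t)) holds.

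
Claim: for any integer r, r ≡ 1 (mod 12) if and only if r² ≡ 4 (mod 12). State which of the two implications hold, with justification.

[⇒] This fails: take r = 1. Then 1 ≡ 1 (mod 12), but 1² = 1 ≡ 1 (mod 12), not 4.

[⇐] This fails: take r = 2. Then 2² = 4 ≡ 4 (mod 12), yet 2 ≡ 2 (mod 12), not 1.

Both directions fail.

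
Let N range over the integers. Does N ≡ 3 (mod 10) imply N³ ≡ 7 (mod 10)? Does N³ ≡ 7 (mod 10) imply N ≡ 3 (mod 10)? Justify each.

(→) Suppose N ≡ 3 (mod 10). Write N = 10j + 3. Then (10j + 3)³ = 1000j³ + 900j² + 270j + 27 = 10(100j³ + 90j² + 27j + 2) + 7, so N³ ≡ 7 (mod 10).

(←) Conversely, suppose N³ ≡ 7 (mod 10). The only residue r in {0, …, 9} with r³ ≡ 7 (mod 10) is r = 3, so N ≡ 3 (mod 10).

Both implications hold.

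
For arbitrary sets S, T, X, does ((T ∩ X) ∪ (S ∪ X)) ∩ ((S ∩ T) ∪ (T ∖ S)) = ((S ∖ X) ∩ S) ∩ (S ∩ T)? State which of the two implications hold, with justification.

The sets are not equal: only the reverse inclusion holds.

(⟸) Let x ∈ ((S ∖ X) ∩ S) ∩ (S ∩ T). Then x ∈ S ∩ T and x ∉ X, from which x ∈ ((T ∩ X) ∪ (S ∪ X)) ∩ ((S ∩ T) ∪ (T ∖ S)).

(⟹) This inclusion fails. Take S = ∅, T = {1}, X = {1}; then 1 ∈ ((T ∩ X) ∪ (S ∪ X)) ∩ ((S ∩ T) ∪ (T ∖ S)) but 1 ∉ ((S ∖ X) ∩ S) ∩ (S ∩ T).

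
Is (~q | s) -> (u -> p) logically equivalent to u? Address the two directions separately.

[⇒] This fails. Under p = F, q = F, u = F, s = F, the left side is true but the right side is false.

[⇐] This fails. Under p = F, q = F, u = T, s = F, the left side is false but the right side is true.

Neither implication holds.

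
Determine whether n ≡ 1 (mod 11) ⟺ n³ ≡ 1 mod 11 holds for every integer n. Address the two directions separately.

Equivalent; both directions hold.

(→) Suppose n ≡ 1 (mod 11). Write n = 11j + 1. Then (11j + 1)³ = 1331j³ + 363j² + 33j + 1 = 11(121j³ + 33j² + 3j) + 1, so n³ ≡ 1 (mod 11).

(←) For the converse, argue contrapositively. If n ≢ 1 (mod 11), then n is congruent to one of 0, 2, 3, 4, 5, 6, 7, 8, 9, 10 modulo 11, and these give n³ ≡ 0, 8, 5, 9, 4, 7, 2, 6, 3, 10 respectively — never 1.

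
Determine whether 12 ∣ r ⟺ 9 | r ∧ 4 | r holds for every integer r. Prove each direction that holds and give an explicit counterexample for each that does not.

[⇐] Suppose 9 ∣ r and 4 ∣ r. Any common multiple of 9 and 4 is a multiple of their lcm; here gcd(9, 4) = 1, so lcm(9, 4) = 9·4 = 36, so 36 ∣ r. Since 12 ∣ 36, it follows that 12 ∣ r.

[⇒] This fails: take r = 12. Certainly 12 ∣ 12, but 9 ∤ 12.

Only the reverse direction holds.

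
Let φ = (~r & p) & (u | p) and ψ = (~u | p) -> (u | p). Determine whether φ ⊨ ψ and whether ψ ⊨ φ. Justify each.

The forward direction holds; the converse fails.

Forward direction. Assume the antecedent. If r is true, the antecedent cannot hold. If r is false, the antecedent forces (r = F, u = F, p = T) or (r = F, u = T, p = T), and (~u | p) -> (u | p) holds there. Either way (~u | p) -> (u | p) holds.

Converse. This fails. Under r = F, u = T, p = F, the left side is false but the right side is true.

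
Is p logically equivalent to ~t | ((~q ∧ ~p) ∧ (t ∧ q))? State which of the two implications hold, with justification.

Neither implication holds.

(⇒) This fails. Under t = T, q = F, p = T, the left side is true but the right side is false.

(⇐) This fails. Under t = F, q = F, p = F, the left side is false but the right side is true.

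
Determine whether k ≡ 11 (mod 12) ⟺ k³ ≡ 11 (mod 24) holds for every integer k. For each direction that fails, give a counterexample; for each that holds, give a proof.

[⇒] This fails: take k = 23. Then 23 ≡ 11 (mod 12), but 23³ = 12167 ≡ 23 (mod 24), not 11.

[⇐] Conversely, the residues r modulo 24 with r³ ≡ 11 (mod 24) are exactly {11}, and each is ≡ 11 (mod 12).

Not equivalent: only (⇐) holds.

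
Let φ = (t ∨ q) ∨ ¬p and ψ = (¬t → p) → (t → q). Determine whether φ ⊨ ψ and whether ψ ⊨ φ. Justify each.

[⇒] This fails. Under t = T, q = F, p = F, the left side is true but the right side is false.

[⇐] This fails. Under t = F, q = F, p = T, the left side is false but the right side is true.

(⇒) fails and (⇐) fails.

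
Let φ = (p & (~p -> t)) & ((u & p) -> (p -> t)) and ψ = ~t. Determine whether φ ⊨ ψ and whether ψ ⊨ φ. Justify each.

(⇒) fails and (⇐) fails.

(→) This fails. Under p = T, u = F, t = T, the left side is true but the right side is false.

(←) This fails. Under p = F, u = F, t = F, the left side is false but the right side is true.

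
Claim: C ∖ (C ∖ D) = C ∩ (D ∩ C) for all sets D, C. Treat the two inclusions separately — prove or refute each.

(⟹) Let x ∈ C ∖ (C ∖ D). Then x ∈ D ∩ C, from which x ∈ C ∩ (D ∩ C).

(⟸) Let x ∈ C ∩ (D ∩ C). Then x ∈ D ∩ C, from which x ∈ C ∖ (C ∖ D).

Both inclusions hold; the sets are equal.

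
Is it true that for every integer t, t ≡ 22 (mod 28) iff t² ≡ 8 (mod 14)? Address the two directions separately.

[⇒] Suppose t ≡ 22 (mod 28). Then t² ≡ 22² = 484 (mod 28), and since 14 ∣ 28, also t² ≡ 8 (mod 14).

[⇐] This fails: take t = 6. Then 6² = 36 ≡ 8 (mod 14), yet 6 ≡ 6 (mod 28), not 22.

The forward direction holds; the converse fails.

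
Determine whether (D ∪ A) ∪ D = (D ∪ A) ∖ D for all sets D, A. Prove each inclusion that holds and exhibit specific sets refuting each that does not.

Only the reverse inclusion holds.

Forward inclusion. This inclusion fails. Take D = {1}, A = ∅; then 1 ∈ (D ∪ A) ∪ D but 1 ∉ (D ∪ A) ∖ D.

Reverse inclusion. Let x ∈ (D ∪ A) ∖ D. Then x ∈ A and x ∉ D, from which x ∈ (D ∪ A) ∪ D.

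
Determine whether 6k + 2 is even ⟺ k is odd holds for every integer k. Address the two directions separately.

(→) This fails: take k = 2. Then 6k + 2 = 14, which is even, yet k = 2 is even, not odd.

(←) Suppose k is odd. Since 6 is even, 6k is even for every k, so 6k + 2 has the same parity as 2, which is even. Hence 6k + 2 is even.

Not equivalent: only (⇐) holds.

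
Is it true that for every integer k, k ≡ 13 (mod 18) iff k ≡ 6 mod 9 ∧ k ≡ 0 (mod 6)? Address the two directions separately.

Neither direction holds.

(→) This fails: k = 13 gives 13 ≡ 13 (mod 18) but 13 ≡ 4 (mod 9), so the conjunction on the right does not hold.

(←) This fails: k = 6 satisfies both congruences on the right (6 ≡ 6 mod 9 and 6 ≡ 0 mod 6) yet 6 ≡ 6 (mod 18), not 13.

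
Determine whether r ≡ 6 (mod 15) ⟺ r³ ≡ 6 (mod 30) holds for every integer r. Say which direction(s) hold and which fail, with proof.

Forward direction. This fails: take r = 21. Then 21 ≡ 6 (mod 15), but 21³ = 9261 ≡ 21 (mod 30), not 6.

Converse. The residues r modulo 30 with r³ ≡ 6 (mod 30) are exactly {6}, and each is ≡ 6 (mod 15).

Not equivalent: only (⇐) holds.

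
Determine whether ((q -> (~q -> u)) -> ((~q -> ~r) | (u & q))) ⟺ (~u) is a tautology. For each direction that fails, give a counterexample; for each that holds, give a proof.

(→) This fails. Under u = T, q = F, r = F, the left side is true but the right side is false.

(←) This fails. Under u = F, q = F, r = T, the left side is false but the right side is true.

Both directions fail.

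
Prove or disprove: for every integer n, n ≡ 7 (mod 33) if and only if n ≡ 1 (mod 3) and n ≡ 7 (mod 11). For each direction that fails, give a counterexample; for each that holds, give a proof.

(→) Suppose n ≡ 7 (mod 33); write n = 33j + 7. Since 3 ∣ 33, reducing mod 3 gives n ≡ 7 ≡ 1 (mod 3); since 11 ∣ 33, reducing mod 11 gives n ≡ 7 (mod 11).

(←) Conversely, if n ≡ 1 (mod 3) and n ≡ 7 (mod 11), then by the Chinese remainder theorem n ≡ 7 (mod 33). This is exactly n ≡ 7 (mod 33).

Both directions hold; the statement is true.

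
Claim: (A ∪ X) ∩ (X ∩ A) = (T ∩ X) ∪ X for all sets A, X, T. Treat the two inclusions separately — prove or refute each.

The sets are not equal: only the forward inclusion holds.

(⟸) This inclusion fails. Take A = ∅, X = {1}, T = ∅; then 1 ∈ (T ∩ X) ∪ X but 1 ∉ (A ∪ X) ∩ (X ∩ A).

(⟹) Let x ∈ (A ∪ X) ∩ (X ∩ A). Then either x ∈ A ∩ X and x ∉ T; or x ∈ A ∩ X ∩ T. In each case x ∈ (T ∩ X) ∪ X, so (A ∪ X) ∩ (X ∩ A) ⊆ (T ∩ X) ∪ X.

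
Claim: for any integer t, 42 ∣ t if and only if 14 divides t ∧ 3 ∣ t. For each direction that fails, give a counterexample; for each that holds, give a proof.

Both implications hold.

(→) If 42 ∣ t, write t = 42q. Since 42 = 3·14, t = 14·(3q), so 14 ∣ t; and since 42 = 14·3, t = 3·(14q), so 3 ∣ t.

(←) Suppose 14 ∣ t and 3 ∣ t. Any common multiple of 14 and 3 is a multiple of their lcm; here gcd(14, 3) = 1, so lcm(14, 3) = 14·3 = 42, so 42 ∣ t.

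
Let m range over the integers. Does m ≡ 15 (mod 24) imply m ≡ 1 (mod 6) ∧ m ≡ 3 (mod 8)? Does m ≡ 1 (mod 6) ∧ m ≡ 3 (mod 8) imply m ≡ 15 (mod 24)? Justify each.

(⇒) fails and (⇐) fails.

Forward direction. This fails: m = 15 gives 15 ≡ 15 (mod 24) but 15 ≡ 3 (mod 6), so the conjunction on the right does not hold.

Converse. This fails: m = 19 satisfies both congruences on the right (19 ≡ 1 mod 6 and 19 ≡ 3 mod 8) yet 19 ≡ 19 (mod 24), not 15.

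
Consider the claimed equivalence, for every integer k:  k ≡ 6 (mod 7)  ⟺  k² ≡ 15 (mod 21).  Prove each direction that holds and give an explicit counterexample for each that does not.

Both directions fail.

(⟹) This fails: take k = 13. Then 13 ≡ 6 (mod 7), but 13² = 169 ≡ 1 (mod 21), not 15.

(⟸) This fails: take k = 15. Then 15² = 225 ≡ 15 (mod 21), yet 15 ≡ 1 (mod 7), not 6.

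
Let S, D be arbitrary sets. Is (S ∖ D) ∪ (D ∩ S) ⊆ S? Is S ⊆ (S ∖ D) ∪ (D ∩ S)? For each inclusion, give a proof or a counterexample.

Forward inclusion. Let x ∈ (S ∖ D) ∪ (D ∩ S). Then either x ∈ S and x ∉ D; or x ∈ S ∩ D. In each case x ∈ S, so (S ∖ D) ∪ (D ∩ S) ⊆ S.

Reverse inclusion. Let x ∈ S. Then either x ∈ S and x ∉ D; or x ∈ S ∩ D. In each case x ∈ (S ∖ D) ∪ (D ∩ S), so S ⊆ (S ∖ D) ∪ (D ∩ S).

Both inclusions hold; the sets are equal.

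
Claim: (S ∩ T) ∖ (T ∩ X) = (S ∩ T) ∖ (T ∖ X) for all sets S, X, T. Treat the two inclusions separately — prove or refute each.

Forward inclusion. This inclusion fails. Take S = {1}, X = ∅, T = {1}; then 1 ∈ (S ∩ T) ∖ (T ∩ X) but 1 ∉ (S ∩ T) ∖ (T ∖ X).

Reverse inclusion. This inclusion fails. Take S = {1}, X = {1}, T = {1}; then 1 ∈ (S ∩ T) ∖ (T ∖ X) but 1 ∉ (S ∩ T) ∖ (T ∩ X).

(⊆) fails and (⊇) fails.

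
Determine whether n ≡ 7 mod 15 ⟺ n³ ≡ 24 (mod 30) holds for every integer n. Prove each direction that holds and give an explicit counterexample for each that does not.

(⇒) fails and (⇐) fails.

(⟹) This fails: take n = 7. Then 7 ≡ 7 (mod 15), but 7³ = 343 ≡ 13 (mod 30), not 24.

(⟸) This fails: take n = 24. Then 24³ = 13824 ≡ 24 (mod 30), yet 24 ≡ 9 (mod 15), not 7.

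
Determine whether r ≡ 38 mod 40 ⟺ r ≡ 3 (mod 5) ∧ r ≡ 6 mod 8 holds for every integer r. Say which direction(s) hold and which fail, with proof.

Converse. If r ≡ 3 (mod 5) and r ≡ 6 (mod 8), then by the Chinese remainder theorem r ≡ 38 (mod 40). This is exactly r ≡ 38 (mod 40).

Forward direction. Suppose r ≡ 38 (mod 40); write r = 40j + 38. Since 5 ∣ 40, reducing mod 5 gives r ≡ 38 ≡ 3 (mod 5); since 8 ∣ 40, reducing mod 8 gives r ≡ 38 ≡ 6 (mod 8).

Both implications hold.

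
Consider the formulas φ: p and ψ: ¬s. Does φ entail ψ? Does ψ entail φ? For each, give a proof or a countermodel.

Neither direction holds.

(⟹) This fails. Under s = T, p = T, the left side is true but the right side is false.

(⟸) This fails. Under s = F, p = F, the left side is false but the right side is true.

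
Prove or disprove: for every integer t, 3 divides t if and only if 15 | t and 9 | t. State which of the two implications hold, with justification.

(⟹) This fails: take t = 3. Certainly 3 ∣ 3, but 15 ∤ 3.

(⟸) Suppose 15 ∣ t and 9 ∣ t. Any common multiple of 15 and 9 is a multiple of their lcm; here lcm(15, 9) = 15·9/gcd(15, 9) = 135/3 = 45, so 45 ∣ t. Since 3 ∣ 45, it follows that 3 ∣ t.

(⇒) fails; (⇐) holds.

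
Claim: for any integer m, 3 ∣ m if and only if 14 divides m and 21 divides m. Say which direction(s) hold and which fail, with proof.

(⟹) This fails: take m = 3. Certainly 3 ∣ 3, but 14 ∤ 3.

(⟸) Suppose 14 ∣ m and 21 ∣ m. Any common multiple of 14 and 21 is a multiple of their lcm; here lcm(14, 21) = 14·21/gcd(14, 21) = 294/7 = 42, so 42 ∣ m. Since 3 ∣ 42, it follows that 3 ∣ m.

Only the converse holds.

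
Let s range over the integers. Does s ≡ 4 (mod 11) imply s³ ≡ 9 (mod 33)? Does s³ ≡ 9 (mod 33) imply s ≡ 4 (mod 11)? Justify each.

Only the converse holds.

(→) This fails: take s = 4. Then 4 ≡ 4 (mod 11), but 4³ = 64 ≡ 31 (mod 33), not 9.

(←) Conversely, the residues r modulo 33 with r³ ≡ 9 (mod 33) are exactly {15}, and each is ≡ 4 (mod 11).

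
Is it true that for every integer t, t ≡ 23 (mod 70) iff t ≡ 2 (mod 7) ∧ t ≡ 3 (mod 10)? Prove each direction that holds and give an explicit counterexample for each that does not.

[⇒] Suppose t ≡ 23 (mod 70); write t = 70j + 23. Since 7 ∣ 70, reducing mod 7 gives t ≡ 23 ≡ 2 (mod 7); since 10 ∣ 70, reducing mod 10 gives t ≡ 23 ≡ 3 (mod 10).

[⇐] Conversely, if t ≡ 2 (mod 7) and t ≡ 3 (mod 10), then by the Chinese remainder theorem t ≡ 23 (mod 70). This is exactly t ≡ 23 (mod 70).

Both directions hold.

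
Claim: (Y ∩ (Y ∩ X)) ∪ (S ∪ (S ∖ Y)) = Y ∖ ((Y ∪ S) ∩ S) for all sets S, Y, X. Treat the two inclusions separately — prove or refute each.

(⊆) This inclusion fails. Take S = {1}, Y = ∅, X = ∅; then 1 ∈ (Y ∩ (Y ∩ X)) ∪ (S ∪ (S ∖ Y)) but 1 ∉ Y ∖ ((Y ∪ S) ∩ S).

(⊇) This inclusion fails. Take S = ∅, Y = {1}, X = ∅; then 1 ∈ Y ∖ ((Y ∪ S) ∩ S) but 1 ∉ (Y ∩ (Y ∩ X)) ∪ (S ∪ (S ∖ Y)).

(⊆) fails and (⊇) fails.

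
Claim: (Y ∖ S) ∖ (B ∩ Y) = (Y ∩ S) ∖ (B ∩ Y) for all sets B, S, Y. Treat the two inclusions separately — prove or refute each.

Forward inclusion. This inclusion fails. Take B = ∅, S = ∅, Y = {1}; then 1 ∈ (Y ∖ S) ∖ (B ∩ Y) but 1 ∉ (Y ∩ S) ∖ (B ∩ Y).

Reverse inclusion. This inclusion fails. Take B = ∅, S = {1}, Y = {1}; then 1 ∈ (Y ∩ S) ∖ (B ∩ Y) but 1 ∉ (Y ∖ S) ∖ (B ∩ Y).

(⊆) fails and (⊇) fails.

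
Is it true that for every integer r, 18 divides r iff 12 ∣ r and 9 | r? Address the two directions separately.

Only the reverse direction holds.

(⇒) This fails: take r = 18. Certainly 18 ∣ 18, but 12 ∤ 18.

(⇐) Suppose 12 ∣ r and 9 ∣ r. Any common multiple of 12 and 9 is a multiple of their lcm; here lcm(12, 9) = 12·9/gcd(12, 9) = 108/3 = 36, so 36 ∣ r. Since 18 ∣ 36, it follows that 18 ∣ r.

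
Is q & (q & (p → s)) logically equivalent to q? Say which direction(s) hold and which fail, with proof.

Forward direction. Assume the antecedent. If s is true, the antecedent forces (s = T, q = T, p = F) or (s = T, q = T, p = T), and q holds there. If s is false, the antecedent forces (s = F, q = T, p = F), and q holds there. Either way q holds.

Converse. This fails. Under s = F, q = T, p = T, the left side is false but the right side is true.

Only the forward implication holds.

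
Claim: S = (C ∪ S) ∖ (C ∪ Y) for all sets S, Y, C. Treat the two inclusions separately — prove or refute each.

(⊇) Let x ∈ (C ∪ S) ∖ (C ∪ Y). Then x ∈ S and x ∉ Y, C, from which x ∈ S.

(⊆) This inclusion fails. Take S = {1}, Y = {1}, C = ∅; then 1 ∈ S but 1 ∉ (C ∪ S) ∖ (C ∪ Y).

The sets are not equal: only the reverse inclusion holds.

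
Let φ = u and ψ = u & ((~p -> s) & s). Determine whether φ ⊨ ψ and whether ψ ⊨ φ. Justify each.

Not equivalent: only (⇐) holds.

(←) Assume the antecedent. If p is true, the antecedent forces (p = T, u = T, s = T), and u holds there. If p is false, the antecedent forces (p = F, u = T, s = T), and u holds there. Either way u holds.

(→) This fails. Under p = F, u = T, s = F, the left side is true but the right side is false.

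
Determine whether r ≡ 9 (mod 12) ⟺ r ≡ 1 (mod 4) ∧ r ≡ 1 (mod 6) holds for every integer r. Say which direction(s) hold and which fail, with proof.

Neither direction holds.

Forward direction. This fails: r = 9 gives 9 ≡ 9 (mod 12) but 9 ≡ 3 (mod 6), so the conjunction on the right does not hold.

Converse. This fails: r = 1 satisfies both congruences on the right (1 ≡ 1 mod 4 and 1 ≡ 1 mod 6) yet 1 ≡ 1 (mod 12), not 9.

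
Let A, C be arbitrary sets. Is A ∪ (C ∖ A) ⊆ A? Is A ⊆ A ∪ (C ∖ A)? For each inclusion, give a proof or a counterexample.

Only the reverse inclusion holds.

(⊆) This inclusion fails. Take A = ∅, C = {1}; then 1 ∈ A ∪ (C ∖ A) but 1 ∉ A.

(⊇) Let x ∈ A. Then either x ∈ A and x ∉ C; or x ∈ A ∩ C. In each case x ∈ A ∪ (C ∖ A), so A ⊆ A ∪ (C ∖ A).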